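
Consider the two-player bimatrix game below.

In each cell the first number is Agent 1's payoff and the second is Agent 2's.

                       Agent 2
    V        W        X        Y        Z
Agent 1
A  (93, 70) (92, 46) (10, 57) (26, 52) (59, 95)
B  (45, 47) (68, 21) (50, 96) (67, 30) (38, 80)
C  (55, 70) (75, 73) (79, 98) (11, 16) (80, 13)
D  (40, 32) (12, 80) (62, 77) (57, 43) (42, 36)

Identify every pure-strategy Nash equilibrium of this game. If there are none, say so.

Pure NE: (C, X)

(A, V): Agent 2 can switch to Z (70 → 95). Not NE.
(A, W): Agent 2 can switch to V (46 → 70). Not NE.
(A, X): Agent 1 can switch to B (10 → 50). Not NE.
(A, Y): Agent 1 can switch to B (26 → 67). Not NE.
(A, Z): Agent 1 can switch to C (59 → 80). Not NE.
(B, V): Agent 1 can switch to A (45 → 93). Not NE.
(B, W): Agent 1 can switch to A (68 → 92). Not NE.
(B, X): Agent 1 can switch to C (50 → 79). Not NE.
(C, X): Agent 1 gets 79, best alternative 62; Agent 2 gets 98, best alternative 73. No profitable deviation — NE.
(The remaining 11 profiles each have a profitable deviation by the same check.)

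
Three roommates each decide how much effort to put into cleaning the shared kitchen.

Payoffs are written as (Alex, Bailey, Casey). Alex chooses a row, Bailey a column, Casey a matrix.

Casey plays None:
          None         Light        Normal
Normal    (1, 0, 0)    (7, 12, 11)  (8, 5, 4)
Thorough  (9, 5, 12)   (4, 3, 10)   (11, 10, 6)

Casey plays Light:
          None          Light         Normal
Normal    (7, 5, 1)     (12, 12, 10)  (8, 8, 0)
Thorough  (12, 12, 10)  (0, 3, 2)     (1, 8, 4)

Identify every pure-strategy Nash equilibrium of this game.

For each strategy profile, look for a profitable unilateral deviation.
(Normal, None, None): Alex can switch to Thorough (1 → 9). Not NE.
(Normal, None, Light): Alex can switch to Thorough (7 → 12). Not NE.
(Normal, Light, None): Alex gets 7, best alternative 4; Bailey gets 12, best alternative 5; Casey gets 11, best alternative 10. No profitable deviation — NE.
(Normal, Light, Light): Casey can switch to None (10 → 11). Not NE.
(Normal, Normal, None): Alex can switch to Thorough (8 → 11). Not NE.
(Normal, Normal, Light): Bailey can switch to Light (8 → 12). Not NE.
(Thorough, None, None): Bailey can switch to Normal (5 → 10). Not NE.
(Thorough, None, Light): Casey can switch to None (10 → 12). Not NE.
(Thorough, Light, None): Alex can switch to Normal (4 → 7). Not NE.
(Thorough, Light, Light): Alex can switch to Normal (0 → 12). Not NE.
(Thorough, Normal, None): Alex gets 11, best alternative 8; Bailey gets 10, best alternative 5; Casey gets 6, best alternative 4. No profitable deviation — NE.
(Thorough, Normal, Light): Alex can switch to Normal (1 → 8). Not NE.

The pure Nash equilibria are (Normal, Light, None), (Thorough, Normal, None).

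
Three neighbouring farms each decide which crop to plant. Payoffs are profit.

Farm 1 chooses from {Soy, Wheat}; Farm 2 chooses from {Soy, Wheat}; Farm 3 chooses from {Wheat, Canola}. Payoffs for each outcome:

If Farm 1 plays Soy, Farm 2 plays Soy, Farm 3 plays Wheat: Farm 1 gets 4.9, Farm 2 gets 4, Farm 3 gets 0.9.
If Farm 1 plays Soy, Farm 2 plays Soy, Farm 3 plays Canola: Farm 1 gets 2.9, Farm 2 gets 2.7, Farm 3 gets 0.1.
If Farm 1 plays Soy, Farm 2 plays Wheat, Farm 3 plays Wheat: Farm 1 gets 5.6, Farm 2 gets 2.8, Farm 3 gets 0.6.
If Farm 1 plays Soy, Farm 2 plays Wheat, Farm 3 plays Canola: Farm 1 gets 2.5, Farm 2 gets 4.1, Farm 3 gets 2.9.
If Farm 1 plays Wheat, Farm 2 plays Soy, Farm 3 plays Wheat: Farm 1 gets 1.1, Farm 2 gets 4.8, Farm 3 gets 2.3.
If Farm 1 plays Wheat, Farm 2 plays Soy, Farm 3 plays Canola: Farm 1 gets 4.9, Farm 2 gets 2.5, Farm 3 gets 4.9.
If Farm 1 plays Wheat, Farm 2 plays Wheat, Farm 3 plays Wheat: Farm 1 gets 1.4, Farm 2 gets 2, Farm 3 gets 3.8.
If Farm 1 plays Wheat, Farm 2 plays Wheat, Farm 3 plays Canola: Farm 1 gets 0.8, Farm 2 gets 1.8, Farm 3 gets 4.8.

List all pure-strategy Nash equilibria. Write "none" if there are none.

Farm 1 against (Soy, Wheat): payoffs 4.9, 1.1 → best response Soy.
Farm 1 against (Soy, Canola): payoffs 2.9, 4.9 → best response Wheat.
Farm 1 against (Wheat, Wheat): payoffs 5.6, 1.4 → best response Soy.
Farm 1 against (Wheat, Canola): payoffs 2.5, 0.8 → best response Soy.
Farm 2 against (Soy, Wheat): payoffs 4, 2.8 → best response Soy.
Farm 2 against (Soy, Canola): payoffs 2.7, 4.1 → best response Wheat.
Farm 2 against (Wheat, Wheat): payoffs 4.8, 2 → best response Soy.
Farm 2 against (Wheat, Canola): payoffs 2.5, 1.8 → best response Soy.
Farm 3 against (Soy, Soy): payoffs 0.9, 0.1 → best response Wheat.
Farm 3 against (Soy, Wheat): payoffs 0.6, 2.9 → best response Canola.
Farm 3 against (Wheat, Soy): payoffs 2.3, 4.9 → best response Canola.
Farm 3 against (Wheat, Wheat): payoffs 3.8, 4.8 → best response Canola.
Mutual best responses: (Soy, Soy, Wheat); (Soy, Wheat, Canola); (Wheat, Soy, Canola).

Pure-strategy Nash equilibria: (Soy, Soy, Wheat) and (Soy, Wheat, Canola) and (Wheat, Soy, Canola)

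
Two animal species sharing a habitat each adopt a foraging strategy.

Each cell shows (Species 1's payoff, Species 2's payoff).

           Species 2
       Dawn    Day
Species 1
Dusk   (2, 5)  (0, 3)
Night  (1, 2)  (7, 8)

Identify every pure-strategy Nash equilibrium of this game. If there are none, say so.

The pure Nash equilibria are (Dusk, Dawn) and (Night, Day).

Mark each player's best response to every combination of opponents' strategies; a profile where every player is best-responding is a pure Nash equilibrium.
Species 1 against Dawn: payoffs 2, 1 → best response Dusk.
Species 1 against Day: payoffs 0, 7 → best response Night.
Species 2 against Dusk: payoffs 5, 3 → best response Dawn.
Species 2 against Night: payoffs 2, 8 → best response Day.
Mutual best responses: (Dusk, Dawn); (Night, Day).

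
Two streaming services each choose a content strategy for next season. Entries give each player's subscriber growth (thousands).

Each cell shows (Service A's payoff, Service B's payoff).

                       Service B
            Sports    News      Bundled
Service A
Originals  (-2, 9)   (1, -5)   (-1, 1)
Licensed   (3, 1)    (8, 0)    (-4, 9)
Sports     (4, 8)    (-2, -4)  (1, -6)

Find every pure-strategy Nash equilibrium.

(Sports, Sports)

Service A against Sports: payoffs -2, 3, 4 → best response Sports.
Service A against News: payoffs 1, 8, -2 → best response Licensed.
Service A against Bundled: payoffs -1, -4, 1 → best response Sports.
Service B against Originals: payoffs 9, -5, 1 → best response Sports.
Service B against Licensed: payoffs 1, 0, 9 → best response Bundled.
Service B against Sports: payoffs 8, -4, -6 → best response Sports.
Mutual best responses: (Sports, Sports).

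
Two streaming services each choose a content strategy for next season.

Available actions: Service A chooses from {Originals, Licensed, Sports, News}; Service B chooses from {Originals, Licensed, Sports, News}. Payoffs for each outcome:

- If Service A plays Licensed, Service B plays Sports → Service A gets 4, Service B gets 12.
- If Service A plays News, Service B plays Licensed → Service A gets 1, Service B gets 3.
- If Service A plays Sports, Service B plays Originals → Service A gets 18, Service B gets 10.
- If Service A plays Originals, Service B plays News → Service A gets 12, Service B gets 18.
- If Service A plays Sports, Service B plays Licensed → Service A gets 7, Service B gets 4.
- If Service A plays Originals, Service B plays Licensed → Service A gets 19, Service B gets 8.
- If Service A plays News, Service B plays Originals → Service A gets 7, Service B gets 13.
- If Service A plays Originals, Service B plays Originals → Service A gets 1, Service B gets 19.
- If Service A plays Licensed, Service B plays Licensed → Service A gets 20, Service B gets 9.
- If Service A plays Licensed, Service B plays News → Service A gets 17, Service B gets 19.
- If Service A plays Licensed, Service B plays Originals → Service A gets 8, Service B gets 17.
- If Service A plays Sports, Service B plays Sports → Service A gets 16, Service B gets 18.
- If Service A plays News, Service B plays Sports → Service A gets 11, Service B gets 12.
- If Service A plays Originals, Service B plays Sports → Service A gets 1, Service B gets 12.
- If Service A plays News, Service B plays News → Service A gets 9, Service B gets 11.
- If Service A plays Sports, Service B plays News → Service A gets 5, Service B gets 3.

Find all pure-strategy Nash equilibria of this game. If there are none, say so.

(Originals, Originals): Service A can switch to Licensed (1 → 8). Not NE.
(Originals, Licensed): Service A can switch to Licensed (19 → 20). Not NE.
(Originals, Sports): Service A can switch to Licensed (1 → 4). Not NE.
(Originals, News): Service A can switch to Licensed (12 → 17). Not NE.
(Licensed, Originals): Service A can switch to Sports (8 → 18). Not NE.
(Licensed, Licensed): Service B can switch to Originals (9 → 17). Not NE.
(Licensed, Sports): Service A can switch to Sports (4 → 16). Not NE.
(Licensed, News): Service A gets 17, best alternative 12; Service B gets 19, best alternative 17. No profitable deviation — NE.
(Sports, Originals): Service B can switch to Sports (10 → 18). Not NE.
(Sports, Sports): Service A gets 16, best alternative 11; Service B gets 18, best alternative 10. No profitable deviation — NE.
(The remaining 6 profiles each have a profitable deviation by the same check.)

The pure Nash equilibria are (Licensed, News), (Sports, Sports).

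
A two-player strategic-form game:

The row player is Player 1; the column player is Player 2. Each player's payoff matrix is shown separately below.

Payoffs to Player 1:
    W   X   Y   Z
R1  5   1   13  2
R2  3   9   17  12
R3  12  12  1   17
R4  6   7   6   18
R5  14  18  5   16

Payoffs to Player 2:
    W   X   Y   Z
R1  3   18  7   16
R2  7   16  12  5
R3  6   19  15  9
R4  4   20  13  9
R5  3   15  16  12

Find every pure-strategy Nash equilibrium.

For each player, find the best response to each opponent profile; mutual best responses are the pure NE.
Player 1 against W: payoffs 5, 3, 12, 6, 14 → best response R5.
Player 1 against X: payoffs 1, 9, 12, 7, 18 → best response R5.
Player 1 against Y: payoffs 13, 17, 1, 6, 5 → best response R2.
Player 1 against Z: payoffs 2, 12, 17, 18, 16 → best response R4.
Player 2 against R1: payoffs 3, 18, 7, 16 → best response X.
Player 2 against R2: payoffs 7, 16, 12, 5 → best response X.
Player 2 against R3: payoffs 6, 19, 15, 9 → best response X.
Player 2 against R4: payoffs 4, 20, 13, 9 → best response X.
Player 2 against R5: payoffs 3, 15, 16, 12 → best response Y.
No profile is a mutual best response for all players.

There is no pure-strategy Nash equilibrium.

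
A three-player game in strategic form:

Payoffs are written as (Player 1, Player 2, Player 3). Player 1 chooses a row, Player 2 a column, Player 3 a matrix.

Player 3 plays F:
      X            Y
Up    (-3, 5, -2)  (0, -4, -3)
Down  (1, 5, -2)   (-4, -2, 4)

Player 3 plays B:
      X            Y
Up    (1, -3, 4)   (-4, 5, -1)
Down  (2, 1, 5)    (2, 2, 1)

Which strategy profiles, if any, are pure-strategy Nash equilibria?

This game has no pure Nash equilibrium.

Player 1 against (X, F): payoffs -3, 1 → best response Down.
Player 1 against (X, B): payoffs 1, 2 → best response Down.
Player 1 against (Y, F): payoffs 0, -4 → best response Up.
Player 1 against (Y, B): payoffs -4, 2 → best response Down.
Player 2 against (Up, F): payoffs 5, -4 → best response X.
Player 2 against (Up, B): payoffs -3, 5 → best response Y.
Player 2 against (Down, F): payoffs 5, -2 → best response X.
Player 2 against (Down, B): payoffs 1, 2 → best response Y.
Player 3 against (Up, X): payoffs -2, 4 → best response B.
Player 3 against (Up, Y): payoffs -3, -1 → best response B.
Player 3 against (Down, X): payoffs -2, 5 → best response B.
Player 3 against (Down, Y): payoffs 4, 1 → best response F.
No profile is a mutual best response for all players.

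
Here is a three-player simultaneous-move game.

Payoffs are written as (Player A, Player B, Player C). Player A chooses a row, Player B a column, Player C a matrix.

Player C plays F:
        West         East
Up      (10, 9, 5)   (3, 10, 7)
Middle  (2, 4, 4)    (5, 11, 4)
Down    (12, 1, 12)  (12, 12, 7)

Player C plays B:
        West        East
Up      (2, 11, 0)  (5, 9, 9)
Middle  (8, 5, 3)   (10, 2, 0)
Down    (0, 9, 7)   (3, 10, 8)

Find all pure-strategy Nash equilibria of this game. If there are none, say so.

For each player, find the best response to each opponent profile; mutual best responses are the pure NE.
Player A against (West, F): payoffs 10, 2, 12 → best response Down.
Player A against (West, B): payoffs 2, 8, 0 → best response Middle.
Player A against (East, F): payoffs 3, 5, 12 → best response Down.
Player A against (East, B): payoffs 5, 10, 3 → best response Middle.
Player B against (Up, F): payoffs 9, 10 → best response East.
Player B against (Up, B): payoffs 11, 9 → best response West.
Player B against (Middle, F): payoffs 4, 11 → best response East.
Player B against (Middle, B): payoffs 5, 2 → best response West.
Player B against (Down, F): payoffs 1, 12 → best response East.
Player B against (Down, B): payoffs 9, 10 → best response East.
Player C against (Up, West): payoffs 5, 0 → best response F.
Player C against (Up, East): payoffs 7, 9 → best response B.
Player C against (Middle, West): payoffs 4, 3 → best response F.
Player C against (Middle, East): payoffs 4, 0 → best response F.
Player C against (Down, West): payoffs 12, 7 → best response F.
Player C against (Down, East): payoffs 7, 8 → best response B.
No profile is a mutual best response for all players.

none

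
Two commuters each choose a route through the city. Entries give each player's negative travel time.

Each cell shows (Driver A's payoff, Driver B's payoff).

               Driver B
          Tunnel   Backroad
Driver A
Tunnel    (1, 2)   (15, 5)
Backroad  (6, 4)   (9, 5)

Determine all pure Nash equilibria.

Pure NE: (Tunnel, Backroad)

Mark each player's best response to every combination of opponents' strategies; a profile where every player is best-responding is a pure Nash equilibrium.
Driver A against Tunnel: payoffs 1, 6 → best response Backroad.
Driver A against Backroad: payoffs 15, 9 → best response Tunnel.
Driver B against Tunnel: payoffs 2, 5 → best response Backroad.
Driver B against Backroad: payoffs 4, 5 → best response Backroad.
Mutual best responses: (Tunnel, Backroad).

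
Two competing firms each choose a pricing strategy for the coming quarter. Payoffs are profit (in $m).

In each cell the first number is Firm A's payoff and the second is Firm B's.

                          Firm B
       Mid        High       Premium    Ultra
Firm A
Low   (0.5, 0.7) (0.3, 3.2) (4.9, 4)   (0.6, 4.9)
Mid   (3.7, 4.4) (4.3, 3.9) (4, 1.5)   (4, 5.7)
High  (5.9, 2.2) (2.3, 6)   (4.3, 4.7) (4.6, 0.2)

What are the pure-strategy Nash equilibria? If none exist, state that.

none

Check each profile: it is a Nash equilibrium iff no player can strictly gain by switching unilaterally.
(Low, Mid): Firm A can switch to Mid (0.5 → 3.7). Not NE.
(Low, High): Firm A can switch to Mid (0.3 → 4.3). Not NE.
(Low, Premium): Firm B can switch to Ultra (4 → 4.9). Not NE.
(Low, Ultra): Firm A can switch to Mid (0.6 → 4). Not NE.
(Mid, Mid): Firm A can switch to High (3.7 → 5.9). Not NE.
(Mid, High): Firm B can switch to Mid (3.9 → 4.4). Not NE.
(Mid, Premium): Firm A can switch to Low (4 → 4.9). Not NE.
(Mid, Ultra): Firm A can switch to High (4 → 4.6). Not NE.
(The remaining 4 profiles each have a profitable deviation by the same check.)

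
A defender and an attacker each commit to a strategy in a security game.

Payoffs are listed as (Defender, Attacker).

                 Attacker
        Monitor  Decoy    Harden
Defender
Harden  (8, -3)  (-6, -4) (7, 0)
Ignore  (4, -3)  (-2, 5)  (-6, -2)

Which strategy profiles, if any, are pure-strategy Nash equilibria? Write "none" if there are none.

The pure Nash equilibria are (Harden, Harden), (Ignore, Decoy).

Defender against Monitor: payoffs 8, 4 → best response Harden.
Defender against Decoy: payoffs -6, -2 → best response Ignore.
Defender against Harden: payoffs 7, -6 → best response Harden.
Attacker against Harden: payoffs -3, -4, 0 → best response Harden.
Attacker against Ignore: payoffs -3, 5, -2 → best response Decoy.
Mutual best responses: (Harden, Harden); (Ignore, Decoy).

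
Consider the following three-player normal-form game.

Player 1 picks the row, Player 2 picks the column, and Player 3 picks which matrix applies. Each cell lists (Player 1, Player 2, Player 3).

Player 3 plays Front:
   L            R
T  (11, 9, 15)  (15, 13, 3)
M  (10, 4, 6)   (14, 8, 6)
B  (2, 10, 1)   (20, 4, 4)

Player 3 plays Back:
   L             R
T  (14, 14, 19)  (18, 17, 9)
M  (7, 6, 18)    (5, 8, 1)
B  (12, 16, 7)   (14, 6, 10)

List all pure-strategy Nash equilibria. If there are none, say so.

The unique pure-strategy Nash equilibrium is (T, R, Back).

Player 1 against (L, Front): payoffs 11, 10, 2 → best response T.
Player 1 against (L, Back): payoffs 14, 7, 12 → best response T.
Player 1 against (R, Front): payoffs 15, 14, 20 → best response B.
Player 1 against (R, Back): payoffs 18, 5, 14 → best response T.
Player 2 against (T, Front): payoffs 9, 13 → best response R.
Player 2 against (T, Back): payoffs 14, 17 → best response R.
Player 2 against (M, Front): payoffs 4, 8 → best response R.
Player 2 against (M, Back): payoffs 6, 8 → best response R.
Player 2 against (B, Front): payoffs 10, 4 → best response L.
Player 2 against (B, Back): payoffs 16, 6 → best response L.
Player 3 against (T, L): payoffs 15, 19 → best response Back.
Player 3 against (T, R): payoffs 3, 9 → best response Back.
Player 3 against (M, L): payoffs 6, 18 → best response Back.
Player 3 against (M, R): payoffs 6, 1 → best response Front.
Player 3 against (B, L): payoffs 1, 7 → best response Back.
Player 3 against (B, R): payoffs 4, 10 → best response Back.
Mutual best responses: (T, R, Back).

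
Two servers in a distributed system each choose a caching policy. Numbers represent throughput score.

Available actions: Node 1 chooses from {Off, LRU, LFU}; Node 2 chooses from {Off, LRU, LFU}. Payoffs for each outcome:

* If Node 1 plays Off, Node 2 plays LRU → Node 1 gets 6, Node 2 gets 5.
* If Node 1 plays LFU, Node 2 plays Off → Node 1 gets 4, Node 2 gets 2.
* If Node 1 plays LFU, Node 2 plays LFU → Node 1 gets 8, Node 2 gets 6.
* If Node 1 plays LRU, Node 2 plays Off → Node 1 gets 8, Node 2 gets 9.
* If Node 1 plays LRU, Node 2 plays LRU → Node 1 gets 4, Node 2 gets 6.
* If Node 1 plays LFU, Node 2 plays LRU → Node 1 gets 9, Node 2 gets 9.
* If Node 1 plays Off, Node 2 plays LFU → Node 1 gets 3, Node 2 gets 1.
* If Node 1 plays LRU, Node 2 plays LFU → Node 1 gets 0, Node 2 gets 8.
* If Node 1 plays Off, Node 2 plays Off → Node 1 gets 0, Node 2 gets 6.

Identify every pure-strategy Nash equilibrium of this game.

Node 1 against Off: payoffs 0, 8, 4 → best response LRU.
Node 1 against LRU: payoffs 6, 4, 9 → best response LFU.
Node 1 against LFU: payoffs 3, 0, 8 → best response LFU.
Node 2 against Off: payoffs 6, 5, 1 → best response Off.
Node 2 against LRU: payoffs 9, 6, 8 → best response Off.
Node 2 against LFU: payoffs 2, 9, 6 → best response LRU.
Mutual best responses: (LRU, Off); (LFU, LRU).

(LRU, Off) and (LFU, LRU)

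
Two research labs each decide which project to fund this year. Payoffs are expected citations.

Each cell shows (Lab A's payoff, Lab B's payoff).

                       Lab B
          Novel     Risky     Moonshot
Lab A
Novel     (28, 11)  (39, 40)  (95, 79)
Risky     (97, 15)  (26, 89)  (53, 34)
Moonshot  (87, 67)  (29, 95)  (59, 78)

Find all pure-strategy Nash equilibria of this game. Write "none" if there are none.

Pure NE: (Novel, Moonshot)

Lab A against Novel: payoffs 28, 97, 87 → best response Risky.
Lab A against Risky: payoffs 39, 26, 29 → best response Novel.
Lab A against Moonshot: payoffs 95, 53, 59 → best response Novel.
Lab B against Novel: payoffs 11, 40, 79 → best response Moonshot.
Lab B against Risky: payoffs 15, 89, 34 → best response Risky.
Lab B against Moonshot: payoffs 67, 95, 78 → best response Risky.
Mutual best responses: (Novel, Moonshot).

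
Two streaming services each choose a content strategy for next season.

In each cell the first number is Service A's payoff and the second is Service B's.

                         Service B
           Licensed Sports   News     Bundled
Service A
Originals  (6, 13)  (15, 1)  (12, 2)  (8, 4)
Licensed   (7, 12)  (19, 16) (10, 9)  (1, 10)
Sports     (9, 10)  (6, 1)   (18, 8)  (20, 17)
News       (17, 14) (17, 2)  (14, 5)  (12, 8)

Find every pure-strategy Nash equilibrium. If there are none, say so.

For each player, find the best response to each opponent profile; mutual best responses are the pure NE.
Service A against Licensed: payoffs 6, 7, 9, 17 → best response News.
Service A against Sports: payoffs 15, 19, 6, 17 → best response Licensed.
Service A against News: payoffs 12, 10, 18, 14 → best response Sports.
Service A against Bundled: payoffs 8, 1, 20, 12 → best response Sports.
Service B against Originals: payoffs 13, 1, 2, 4 → best response Licensed.
Service B against Licensed: payoffs 12, 16, 9, 10 → best response Sports.
Service B against Sports: payoffs 10, 1, 8, 17 → best response Bundled.
Service B against News: payoffs 14, 2, 5, 8 → best response Licensed.
Mutual best responses: (Licensed, Sports); (Sports, Bundled); (News, Licensed).

(Licensed, Sports); (Sports, Bundled); (News, Licensed)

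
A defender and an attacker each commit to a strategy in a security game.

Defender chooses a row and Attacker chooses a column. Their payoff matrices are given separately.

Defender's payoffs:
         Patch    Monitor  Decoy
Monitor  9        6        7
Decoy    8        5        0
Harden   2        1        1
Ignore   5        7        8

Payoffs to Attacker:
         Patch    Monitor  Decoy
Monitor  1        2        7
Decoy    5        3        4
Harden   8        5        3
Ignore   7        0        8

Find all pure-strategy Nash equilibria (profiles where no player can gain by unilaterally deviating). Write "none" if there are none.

The unique pure-strategy Nash equilibrium is (Ignore, Decoy).

Defender against Patch: payoffs 9, 8, 2, 5 → best response Monitor.
Defender against Monitor: payoffs 6, 5, 1, 7 → best response Ignore.
Defender against Decoy: payoffs 7, 0, 1, 8 → best response Ignore.
Attacker against Monitor: payoffs 1, 2, 7 → best response Decoy.
Attacker against Decoy: payoffs 5, 3, 4 → best response Patch.
Attacker against Harden: payoffs 8, 5, 3 → best response Patch.
Attacker against Ignore: payoffs 7, 0, 8 → best response Decoy.
Mutual best responses: (Ignore, Decoy).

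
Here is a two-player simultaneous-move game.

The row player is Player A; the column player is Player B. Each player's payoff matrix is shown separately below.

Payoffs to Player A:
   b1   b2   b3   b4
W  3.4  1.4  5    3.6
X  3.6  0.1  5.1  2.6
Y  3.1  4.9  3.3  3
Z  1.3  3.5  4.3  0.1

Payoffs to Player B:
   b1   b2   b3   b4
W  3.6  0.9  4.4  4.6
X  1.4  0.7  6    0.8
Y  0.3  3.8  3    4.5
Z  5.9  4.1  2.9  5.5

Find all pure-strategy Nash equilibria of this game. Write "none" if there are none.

(W, b1): Player A can switch to X (3.4 → 3.6). Not NE.
(W, b2): Player A can switch to Y (1.4 → 4.9). Not NE.
(W, b3): Player A can switch to X (5 → 5.1). Not NE.
(W, b4): Player A gets 3.6, best alternative 3; Player B gets 4.6, best alternative 4.4. No profitable deviation — NE.
(X, b1): Player B can switch to b3 (1.4 → 6). Not NE.
(X, b2): Player A can switch to W (0.1 → 1.4). Not NE.
(X, b3): Player A gets 5.1, best alternative 5; Player B gets 6, best alternative 1.4. No profitable deviation — NE.
(X, b4): Player A can switch to W (2.6 → 3.6). Not NE.
(The remaining 8 profiles each have a profitable deviation by the same check.)

(W, b4); (X, b3)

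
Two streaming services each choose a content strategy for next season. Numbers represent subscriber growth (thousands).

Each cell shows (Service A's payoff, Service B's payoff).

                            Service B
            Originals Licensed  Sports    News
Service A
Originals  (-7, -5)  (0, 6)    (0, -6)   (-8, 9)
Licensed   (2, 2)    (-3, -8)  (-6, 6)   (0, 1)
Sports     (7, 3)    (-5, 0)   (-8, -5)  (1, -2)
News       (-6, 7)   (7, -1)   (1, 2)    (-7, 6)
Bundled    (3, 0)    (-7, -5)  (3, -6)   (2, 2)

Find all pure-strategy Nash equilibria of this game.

The pure Nash equilibria are (Sports, Originals); (Bundled, News).

(Originals, Originals): Service A can switch to Licensed (-7 → 2). Not NE.
(Originals, Licensed): Service A can switch to News (0 → 7). Not NE.
(Originals, Sports): Service A can switch to News (0 → 1). Not NE.
(Originals, News): Service A can switch to Licensed (-8 → 0). Not NE.
(Licensed, Originals): Service A can switch to Sports (2 → 7). Not NE.
(Licensed, Licensed): Service A can switch to Originals (-3 → 0). Not NE.
(Licensed, Sports): Service A can switch to Originals (-6 → 0). Not NE.
(Licensed, News): Service A can switch to Sports (0 → 1). Not NE.
(Sports, Originals): Service A gets 7, best alternative 3; Service B gets 3, best alternative 0. No profitable deviation — NE.
(Bundled, News): Service A gets 2, best alternative 1; Service B gets 2, best alternative 0. No profitable deviation — NE.
(The remaining 10 profiles each have a profitable deviation by the same check.)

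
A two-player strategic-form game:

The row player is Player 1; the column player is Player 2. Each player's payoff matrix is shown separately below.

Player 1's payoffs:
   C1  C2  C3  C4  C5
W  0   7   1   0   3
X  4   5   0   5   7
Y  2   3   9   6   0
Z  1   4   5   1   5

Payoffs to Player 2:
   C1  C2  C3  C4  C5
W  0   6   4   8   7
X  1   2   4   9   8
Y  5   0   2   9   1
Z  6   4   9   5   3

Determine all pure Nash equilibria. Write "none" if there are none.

Pure NE: (Y, C4)

For each player, find the best response to each opponent profile; mutual best responses are the pure NE.
Player 1 against C1: payoffs 0, 4, 2, 1 → best response X.
Player 1 against C2: payoffs 7, 5, 3, 4 → best response W.
Player 1 against C3: payoffs 1, 0, 9, 5 → best response Y.
Player 1 against C4: payoffs 0, 5, 6, 1 → best response Y.
Player 1 against C5: payoffs 3, 7, 0, 5 → best response X.
Player 2 against W: payoffs 0, 6, 4, 8, 7 → best response C4.
Player 2 against X: payoffs 1, 2, 4, 9, 8 → best response C4.
Player 2 against Y: payoffs 5, 0, 2, 9, 1 → best response C4.
Player 2 against Z: payoffs 6, 4, 9, 5, 3 → best response C3.
Mutual best responses: (Y, C4).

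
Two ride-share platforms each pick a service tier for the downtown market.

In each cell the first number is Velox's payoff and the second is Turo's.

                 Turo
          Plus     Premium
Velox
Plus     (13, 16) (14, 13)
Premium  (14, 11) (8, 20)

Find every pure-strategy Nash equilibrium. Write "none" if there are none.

There is no pure-strategy Nash equilibrium.

(Plus, Plus): Velox can switch to Premium (13 → 14). Not NE.
(Plus, Premium): Turo can switch to Plus (13 → 16). Not NE.
(Premium, Plus): Turo can switch to Premium (11 → 20). Not NE.
(Premium, Premium): Velox can switch to Plus (8 → 14). Not NE.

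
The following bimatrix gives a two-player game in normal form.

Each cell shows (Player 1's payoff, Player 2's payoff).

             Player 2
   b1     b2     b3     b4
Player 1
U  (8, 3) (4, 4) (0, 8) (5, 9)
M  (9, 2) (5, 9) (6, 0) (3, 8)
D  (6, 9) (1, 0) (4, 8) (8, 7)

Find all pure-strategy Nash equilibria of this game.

Player 1 against b1: payoffs 8, 9, 6 → best response M.
Player 1 against b2: payoffs 4, 5, 1 → best response M.
Player 1 against b3: payoffs 0, 6, 4 → best response M.
Player 1 against b4: payoffs 5, 3, 8 → best response D.
Player 2 against U: payoffs 3, 4, 8, 9 → best response b4.
Player 2 against M: payoffs 2, 9, 0, 8 → best response b2.
Player 2 against D: payoffs 9, 0, 8, 7 → best response b1.
Mutual best responses: (M, b2).

Pure NE: (M, b2)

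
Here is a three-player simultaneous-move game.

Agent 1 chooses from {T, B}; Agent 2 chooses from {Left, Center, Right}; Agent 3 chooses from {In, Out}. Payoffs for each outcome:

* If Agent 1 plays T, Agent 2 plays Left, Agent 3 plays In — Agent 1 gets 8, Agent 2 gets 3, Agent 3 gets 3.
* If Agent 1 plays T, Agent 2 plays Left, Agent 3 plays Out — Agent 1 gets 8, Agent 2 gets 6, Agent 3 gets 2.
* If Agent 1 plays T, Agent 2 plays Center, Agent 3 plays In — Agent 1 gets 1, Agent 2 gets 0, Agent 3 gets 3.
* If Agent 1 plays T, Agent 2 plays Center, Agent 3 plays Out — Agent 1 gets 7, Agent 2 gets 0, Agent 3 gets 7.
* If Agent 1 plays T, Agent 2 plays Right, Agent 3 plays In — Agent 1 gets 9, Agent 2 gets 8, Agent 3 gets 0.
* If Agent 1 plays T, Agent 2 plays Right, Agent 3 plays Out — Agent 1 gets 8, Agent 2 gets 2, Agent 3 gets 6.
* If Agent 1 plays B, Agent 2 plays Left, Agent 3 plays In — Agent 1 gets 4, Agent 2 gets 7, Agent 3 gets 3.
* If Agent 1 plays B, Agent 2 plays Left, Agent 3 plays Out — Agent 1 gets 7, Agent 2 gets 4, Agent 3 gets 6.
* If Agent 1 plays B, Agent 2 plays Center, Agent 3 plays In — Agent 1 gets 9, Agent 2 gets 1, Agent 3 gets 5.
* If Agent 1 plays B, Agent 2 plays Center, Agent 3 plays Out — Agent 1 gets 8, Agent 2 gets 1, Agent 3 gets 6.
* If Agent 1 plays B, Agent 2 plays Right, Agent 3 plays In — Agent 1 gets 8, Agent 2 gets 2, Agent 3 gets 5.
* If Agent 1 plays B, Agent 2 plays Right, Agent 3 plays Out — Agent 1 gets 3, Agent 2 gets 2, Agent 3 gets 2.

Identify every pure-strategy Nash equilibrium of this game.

For each strategy profile, look for a profitable unilateral deviation.
(T, Left, In): Agent 2 can switch to Right (3 → 8). Not NE.
(T, Left, Out): Agent 3 can switch to In (2 → 3). Not NE.
(T, Center, In): Agent 1 can switch to B (1 → 9). Not NE.
(T, Center, Out): Agent 1 can switch to B (7 → 8). Not NE.
(T, Right, In): Agent 3 can switch to Out (0 → 6). Not NE.
(T, Right, Out): Agent 2 can switch to Left (2 → 6). Not NE.
(The remaining 6 profiles each have a profitable deviation by the same check.)

This game has no pure Nash equilibrium.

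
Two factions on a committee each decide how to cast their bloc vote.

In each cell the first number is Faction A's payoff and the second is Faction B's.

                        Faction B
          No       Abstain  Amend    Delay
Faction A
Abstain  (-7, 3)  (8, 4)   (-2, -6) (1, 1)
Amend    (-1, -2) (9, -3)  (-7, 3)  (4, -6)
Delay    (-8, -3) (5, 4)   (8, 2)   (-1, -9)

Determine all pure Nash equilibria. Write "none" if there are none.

No pure-strategy Nash equilibrium.

Faction A against No: payoffs -7, -1, -8 → best response Amend.
Faction A against Abstain: payoffs 8, 9, 5 → best response Amend.
Faction A against Amend: payoffs -2, -7, 8 → best response Delay.
Faction A against Delay: payoffs 1, 4, -1 → best response Amend.
Faction B against Abstain: payoffs 3, 4, -6, 1 → best response Abstain.
Faction B against Amend: payoffs -2, -3, 3, -6 → best response Amend.
Faction B against Delay: payoffs -3, 4, 2, -9 → best response Abstain.
No profile is a mutual best response for all players.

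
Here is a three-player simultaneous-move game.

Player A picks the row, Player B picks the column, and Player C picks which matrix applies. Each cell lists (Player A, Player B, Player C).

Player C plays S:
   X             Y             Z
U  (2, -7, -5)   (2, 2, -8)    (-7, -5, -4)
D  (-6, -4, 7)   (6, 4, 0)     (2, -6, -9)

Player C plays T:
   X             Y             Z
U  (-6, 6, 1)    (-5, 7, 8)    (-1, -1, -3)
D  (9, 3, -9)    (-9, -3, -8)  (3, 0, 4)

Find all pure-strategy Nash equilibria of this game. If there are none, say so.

Player A against (X, S): payoffs 2, -6 → best response U.
Player A against (X, T): payoffs -6, 9 → best response D.
Player A against (Y, S): payoffs 2, 6 → best response D.
Player A against (Y, T): payoffs -5, -9 → best response U.
Player A against (Z, S): payoffs -7, 2 → best response D.
Player A against (Z, T): payoffs -1, 3 → best response D.
Player B against (U, S): payoffs -7, 2, -5 → best response Y.
Player B against (U, T): payoffs 6, 7, -1 → best response Y.
Player B against (D, S): payoffs -4, 4, -6 → best response Y.
Player B against (D, T): payoffs 3, -3, 0 → best response X.
Player C against (U, X): payoffs -5, 1 → best response T.
Player C against (U, Y): payoffs -8, 8 → best response T.
Player C against (U, Z): payoffs -4, -3 → best response T.
Player C against (D, X): payoffs 7, -9 → best response S.
Player C against (D, Y): payoffs 0, -8 → best response S.
Player C against (D, Z): payoffs -9, 4 → best response T.
Mutual best responses: (U, Y, T); (D, Y, S).

The pure Nash equilibria are (U, Y, T); (D, Y, S).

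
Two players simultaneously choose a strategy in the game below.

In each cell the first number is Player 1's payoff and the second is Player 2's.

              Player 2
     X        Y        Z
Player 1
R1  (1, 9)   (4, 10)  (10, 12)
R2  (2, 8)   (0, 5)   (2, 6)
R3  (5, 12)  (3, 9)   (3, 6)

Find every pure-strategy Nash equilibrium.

(R1, X): Player 1 can switch to R2 (1 → 2). Not NE.
(R1, Y): Player 2 can switch to Z (10 → 12). Not NE.
(R1, Z): Player 1 gets 10, best alternative 3; Player 2 gets 12, best alternative 10. No profitable deviation — NE.
(R2, X): Player 1 can switch to R3 (2 → 5). Not NE.
(R2, Y): Player 1 can switch to R1 (0 → 4). Not NE.
(R2, Z): Player 1 can switch to R1 (2 → 10). Not NE.
(R3, X): Player 1 gets 5, best alternative 2; Player 2 gets 12, best alternative 9. No profitable deviation — NE.
(R3, Y): Player 1 can switch to R1 (3 → 4). Not NE.
(R3, Z): Player 1 can switch to R1 (3 → 10). Not NE.

Pure-strategy Nash equilibria: (R1, Z); (R3, X)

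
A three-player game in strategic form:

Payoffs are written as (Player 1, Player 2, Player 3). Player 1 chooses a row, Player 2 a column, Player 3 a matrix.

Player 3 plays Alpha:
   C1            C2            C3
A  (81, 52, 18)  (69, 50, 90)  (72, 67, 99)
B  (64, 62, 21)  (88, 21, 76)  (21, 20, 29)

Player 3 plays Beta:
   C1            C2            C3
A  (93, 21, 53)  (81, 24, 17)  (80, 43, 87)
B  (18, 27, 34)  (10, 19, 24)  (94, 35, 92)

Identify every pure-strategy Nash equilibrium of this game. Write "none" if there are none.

Pure-strategy Nash equilibria: (A, C3, Alpha) and (B, C3, Beta)

Player 1 against (C1, Alpha): payoffs 81, 64 → best response A.
Player 1 against (C1, Beta): payoffs 93, 18 → best response A.
Player 1 against (C2, Alpha): payoffs 69, 88 → best response B.
Player 1 against (C2, Beta): payoffs 81, 10 → best response A.
Player 1 against (C3, Alpha): payoffs 72, 21 → best response A.
Player 1 against (C3, Beta): payoffs 80, 94 → best response B.
Player 2 against (A, Alpha): payoffs 52, 50, 67 → best response C3.
Player 2 against (A, Beta): payoffs 21, 24, 43 → best response C3.
Player 2 against (B, Alpha): payoffs 62, 21, 20 → best response C1.
Player 2 against (B, Beta): payoffs 27, 19, 35 → best response C3.
Player 3 against (A, C1): payoffs 18, 53 → best response Beta.
Player 3 against (A, C2): payoffs 90, 17 → best response Alpha.
Player 3 against (A, C3): payoffs 99, 87 → best response Alpha.
Player 3 against (B, C1): payoffs 21, 34 → best response Beta.
Player 3 against (B, C2): payoffs 76, 24 → best response Alpha.
Player 3 against (B, C3): payoffs 29, 92 → best response Beta.
Mutual best responses: (A, C3, Alpha); (B, C3, Beta).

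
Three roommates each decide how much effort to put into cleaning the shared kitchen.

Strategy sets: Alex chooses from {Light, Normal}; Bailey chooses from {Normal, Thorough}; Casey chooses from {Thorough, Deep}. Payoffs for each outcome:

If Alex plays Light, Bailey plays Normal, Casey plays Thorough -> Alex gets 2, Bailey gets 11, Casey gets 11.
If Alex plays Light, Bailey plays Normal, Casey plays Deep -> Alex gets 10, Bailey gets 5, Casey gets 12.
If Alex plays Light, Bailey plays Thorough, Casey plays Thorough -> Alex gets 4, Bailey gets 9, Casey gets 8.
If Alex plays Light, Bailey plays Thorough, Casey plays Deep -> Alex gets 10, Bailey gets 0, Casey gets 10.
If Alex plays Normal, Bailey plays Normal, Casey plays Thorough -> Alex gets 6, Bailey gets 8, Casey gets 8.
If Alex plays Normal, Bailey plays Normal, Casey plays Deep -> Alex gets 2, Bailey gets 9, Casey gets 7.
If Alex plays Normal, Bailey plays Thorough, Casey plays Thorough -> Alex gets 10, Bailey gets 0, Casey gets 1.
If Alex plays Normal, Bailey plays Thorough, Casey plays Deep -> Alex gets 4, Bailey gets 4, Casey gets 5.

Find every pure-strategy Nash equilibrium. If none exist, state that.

(Light, Normal, Thorough): Alex can switch to Normal (2 → 6). Not NE.
(Light, Normal, Deep): Alex gets 10, best alternative 2; Bailey gets 5, best alternative 0; Casey gets 12, best alternative 11. No profitable deviation — NE.
(Light, Thorough, Thorough): Alex can switch to Normal (4 → 10). Not NE.
(Light, Thorough, Deep): Bailey can switch to Normal (0 → 5). Not NE.
(Normal, Normal, Thorough): Alex gets 6, best alternative 2; Bailey gets 8, best alternative 0; Casey gets 8, best alternative 7. No profitable deviation — NE.
(Normal, Normal, Deep): Alex can switch to Light (2 → 10). Not NE.
(Normal, Thorough, Thorough): Bailey can switch to Normal (0 → 8). Not NE.
(Normal, Thorough, Deep): Alex can switch to Light (4 → 10). Not NE.

The pure Nash equilibria are (Light, Normal, Deep) and (Normal, Normal, Thorough).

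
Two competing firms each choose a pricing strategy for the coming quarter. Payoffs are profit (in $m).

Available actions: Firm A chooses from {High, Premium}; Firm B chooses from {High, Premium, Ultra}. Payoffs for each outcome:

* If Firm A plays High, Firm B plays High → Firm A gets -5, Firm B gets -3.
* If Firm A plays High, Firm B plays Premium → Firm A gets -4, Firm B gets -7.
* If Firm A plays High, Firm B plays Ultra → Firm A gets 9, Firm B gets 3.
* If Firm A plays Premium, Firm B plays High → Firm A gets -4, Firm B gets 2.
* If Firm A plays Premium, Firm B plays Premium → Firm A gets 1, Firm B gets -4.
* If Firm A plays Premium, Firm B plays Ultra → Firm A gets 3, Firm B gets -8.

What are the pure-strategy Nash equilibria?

Firm A against High: payoffs -5, -4 → best response Premium.
Firm A against Premium: payoffs -4, 1 → best response Premium.
Firm A against Ultra: payoffs 9, 3 → best response High.
Firm B against High: payoffs -3, -7, 3 → best response Ultra.
Firm B against Premium: payoffs 2, -4, -8 → best response High.
Mutual best responses: (High, Ultra); (Premium, High).

Pure-strategy Nash equilibria: (High, Ultra) and (Premium, High)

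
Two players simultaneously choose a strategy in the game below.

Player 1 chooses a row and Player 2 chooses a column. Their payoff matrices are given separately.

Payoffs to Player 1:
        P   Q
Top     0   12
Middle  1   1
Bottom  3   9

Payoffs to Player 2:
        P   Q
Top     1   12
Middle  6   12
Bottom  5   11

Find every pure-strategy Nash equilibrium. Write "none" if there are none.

Pure NE: (Top, Q)

For each strategy profile, look for a profitable unilateral deviation.
(Top, P): Player 1 can switch to Middle (0 → 1). Not NE.
(Top, Q): Player 1 gets 12, best alternative 9; Player 2 gets 12, best alternative 1. No profitable deviation — NE.
(Middle, P): Player 1 can switch to Bottom (1 → 3). Not NE.
(Middle, Q): Player 1 can switch to Top (1 → 12). Not NE.
(Bottom, P): Player 2 can switch to Q (5 → 11). Not NE.
(Bottom, Q): Player 1 can switch to Top (9 → 12). Not NE.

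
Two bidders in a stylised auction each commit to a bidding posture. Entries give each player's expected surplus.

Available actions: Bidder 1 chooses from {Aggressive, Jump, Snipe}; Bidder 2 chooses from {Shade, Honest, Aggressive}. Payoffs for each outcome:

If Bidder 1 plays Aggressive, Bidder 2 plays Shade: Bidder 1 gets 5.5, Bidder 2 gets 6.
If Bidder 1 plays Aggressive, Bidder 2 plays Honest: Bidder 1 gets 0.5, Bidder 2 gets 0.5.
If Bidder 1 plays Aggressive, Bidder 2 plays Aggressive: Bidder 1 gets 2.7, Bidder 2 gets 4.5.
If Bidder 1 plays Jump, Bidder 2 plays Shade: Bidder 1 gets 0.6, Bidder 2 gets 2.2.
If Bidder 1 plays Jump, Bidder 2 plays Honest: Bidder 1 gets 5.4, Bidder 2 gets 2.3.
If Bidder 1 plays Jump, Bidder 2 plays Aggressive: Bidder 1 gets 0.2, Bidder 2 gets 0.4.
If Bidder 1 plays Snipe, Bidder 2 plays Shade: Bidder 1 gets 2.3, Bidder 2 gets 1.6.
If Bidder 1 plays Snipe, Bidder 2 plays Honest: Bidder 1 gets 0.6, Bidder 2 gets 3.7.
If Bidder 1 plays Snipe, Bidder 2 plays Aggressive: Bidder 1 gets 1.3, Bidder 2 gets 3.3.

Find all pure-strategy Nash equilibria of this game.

(Aggressive, Shade) and (Jump, Honest)

Bidder 1 against Shade: payoffs 5.5, 0.6, 2.3 → best response Aggressive.
Bidder 1 against Honest: payoffs 0.5, 5.4, 0.6 → best response Jump.
Bidder 1 against Aggressive: payoffs 2.7, 0.2, 1.3 → best response Aggressive.
Bidder 2 against Aggressive: payoffs 6, 0.5, 4.5 → best response Shade.
Bidder 2 against Jump: payoffs 2.2, 2.3, 0.4 → best response Honest.
Bidder 2 against Snipe: payoffs 1.6, 3.7, 3.3 → best response Honest.
Mutual best responses: (Aggressive, Shade); (Jump, Honest).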